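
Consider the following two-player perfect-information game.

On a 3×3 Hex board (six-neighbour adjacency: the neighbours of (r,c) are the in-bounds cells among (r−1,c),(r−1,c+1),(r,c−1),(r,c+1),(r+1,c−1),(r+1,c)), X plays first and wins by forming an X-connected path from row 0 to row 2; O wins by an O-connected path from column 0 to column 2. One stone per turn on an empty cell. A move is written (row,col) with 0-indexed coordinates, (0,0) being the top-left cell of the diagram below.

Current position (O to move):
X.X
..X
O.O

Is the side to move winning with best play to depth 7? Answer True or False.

p1 O@[X.X/..X/O.O]: (0,1)[XOX/..X/O.O]-1 (1,0)[X.X/O.X/O.O]-1 (1,1)[X.X/.OX/O.O]-1 (2,1)[X.X/..X/OOO]+1*
p2 X@[X.X/..X/OOO] terminal -1; root [X.X/..X/O.O] d7

O winning at [X.X/..X/O.O]: True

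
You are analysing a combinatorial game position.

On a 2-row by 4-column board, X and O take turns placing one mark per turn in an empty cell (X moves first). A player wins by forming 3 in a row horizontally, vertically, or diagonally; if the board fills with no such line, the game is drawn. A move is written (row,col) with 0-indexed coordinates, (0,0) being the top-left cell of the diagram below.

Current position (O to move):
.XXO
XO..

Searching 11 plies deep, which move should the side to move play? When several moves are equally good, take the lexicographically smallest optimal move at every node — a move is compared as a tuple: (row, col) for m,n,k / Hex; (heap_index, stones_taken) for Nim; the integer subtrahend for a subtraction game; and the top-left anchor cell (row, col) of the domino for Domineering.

O's best at [.XXO/XO..]: (0,0)

[.XXO/XO..] O move#1: (0,0):+0/OXXO/XO..*, (1,2):-1/.XXO/XOO., (1,3):-1/.XXO/XO.O
[OXXO/XO..] X move#2: (1,2):+0/OXXO/XOX.*, (1,3):+0/OXXO/XO.X
[OXXO/XOX.] O move#3: (1,3):+0/OXXO/XOXO*
[OXXO/XOXO] end (terminal +0, X#4); searched .XXO/XO.. to 11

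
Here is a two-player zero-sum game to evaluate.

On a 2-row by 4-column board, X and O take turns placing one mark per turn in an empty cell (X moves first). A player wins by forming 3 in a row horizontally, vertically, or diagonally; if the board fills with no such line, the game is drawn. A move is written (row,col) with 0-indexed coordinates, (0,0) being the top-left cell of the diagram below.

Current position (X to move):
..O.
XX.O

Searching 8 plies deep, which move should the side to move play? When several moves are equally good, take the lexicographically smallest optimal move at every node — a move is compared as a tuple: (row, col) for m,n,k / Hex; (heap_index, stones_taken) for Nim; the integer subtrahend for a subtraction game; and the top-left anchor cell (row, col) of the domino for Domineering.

ply 1, X at ..O./XX.O | (0,0)=+0→X.O./XX.O; (0,1)=+0→.XO./XX.O; (0,3)=+0→..OX/XX.O; (1,2)=+1→..O./XXXO*
ply 2: ..O./XXXO is terminal -1 (O); from ..O./XX.O depth 8

X's best at [..O./XX.O]: (1,2)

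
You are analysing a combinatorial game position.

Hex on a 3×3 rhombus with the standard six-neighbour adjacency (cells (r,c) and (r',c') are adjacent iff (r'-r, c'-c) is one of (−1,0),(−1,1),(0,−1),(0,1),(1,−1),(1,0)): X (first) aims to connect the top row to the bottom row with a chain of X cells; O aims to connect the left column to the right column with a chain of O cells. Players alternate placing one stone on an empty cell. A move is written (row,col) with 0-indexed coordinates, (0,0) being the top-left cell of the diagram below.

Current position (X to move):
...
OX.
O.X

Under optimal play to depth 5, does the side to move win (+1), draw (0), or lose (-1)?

ply 1, X at .../OX./O.X | (0,0)=+1→X../OX./O.X*; (0,1)=+1→.X./OX./O.X; (0,2)=+1→..X/OX./O.X; (1,2)=+1→.../OXX/O.X; (2,1)=+1→.../OX./OXX
ply 2, O at X../OX./O.X | (0,1)=-1→XO./OX./O.X*; (0,2)=-1→X.O/OX./O.X; (1,2)=-1→X../OXO/O.X; (2,1)=-1→X../OX./OOX
ply 3, X at XO./OX./O.X | (0,2)=+1→XOX/OX./O.X*; (1,2)=-1→XO./OXX/O.X; (2,1)=-1→XO./OX./OXX
ply 4, O at XOX/OX./O.X | (1,2)=-1→XOX/OXO/O.X*; (2,1)=-1→XOX/OX./OOX
ply 5, X at XOX/OXO/O.X | (2,1)=+1→XOX/OXO/OXX*
ply 6: XOX/OXO/OXX is terminal -1 (O); from .../OX./O.X depth 5

value(.../OX./O.X, X) = +1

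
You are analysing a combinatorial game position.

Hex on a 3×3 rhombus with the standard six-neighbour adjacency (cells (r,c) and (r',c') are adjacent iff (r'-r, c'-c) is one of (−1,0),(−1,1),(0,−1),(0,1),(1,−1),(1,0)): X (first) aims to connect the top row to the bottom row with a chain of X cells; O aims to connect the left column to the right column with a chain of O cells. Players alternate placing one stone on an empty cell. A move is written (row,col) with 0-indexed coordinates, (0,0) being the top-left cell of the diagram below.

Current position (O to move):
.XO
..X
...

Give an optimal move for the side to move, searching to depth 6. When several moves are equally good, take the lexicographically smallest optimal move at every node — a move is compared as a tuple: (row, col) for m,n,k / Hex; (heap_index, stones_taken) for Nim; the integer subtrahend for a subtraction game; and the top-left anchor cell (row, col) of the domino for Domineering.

O's best at [.XO/..X/...]: (1,1)

[.XO/..X/...] O move#1: (0,0):-1/OXO/..X/..., (1,0):-1/.XO/O.X/..., (1,1):+1/.XO/.OX/...*, (2,0):-1/.XO/..X/O.., (2,1):-1/.XO/..X/.O., (2,2):-1/.XO/..X/..O
[.XO/.OX/...] X move#2: (0,0):-1/XXO/.OX/...*, (1,0):-1/.XO/XOX/..., (2,0):-1/.XO/.OX/X.., (2,1):-1/.XO/.OX/.X., (2,2):-1/.XO/.OX/..X
[XXO/.OX/...] O move#3: (1,0):+1/XXO/OOX/...*, (2,0):+1/XXO/.OX/O.., (2,1):+1/XXO/.OX/.O., (2,2):+1/XXO/.OX/..O
[XXO/OOX/...] end (terminal -1, X#4); searched .XO/..X/... to 6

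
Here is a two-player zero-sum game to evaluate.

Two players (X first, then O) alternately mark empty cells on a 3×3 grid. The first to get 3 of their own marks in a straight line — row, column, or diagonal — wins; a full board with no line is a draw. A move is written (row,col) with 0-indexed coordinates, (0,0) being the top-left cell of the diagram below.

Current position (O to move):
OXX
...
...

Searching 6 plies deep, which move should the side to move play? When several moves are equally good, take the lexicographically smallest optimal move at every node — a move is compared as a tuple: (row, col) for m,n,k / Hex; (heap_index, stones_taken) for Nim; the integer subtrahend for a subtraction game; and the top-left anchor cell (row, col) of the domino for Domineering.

p1 O@[OXX/.../...]: (1,0)[OXX/O../...]+1* (1,1)[OXX/.O./...]+0 (1,2)[OXX/..O/...]-1 (2,0)[OXX/.../O..]+1 (2,1)[OXX/.../.O.]+0 (2,2)[OXX/.../..O]-1
p2 X@[OXX/O../...]: (1,1)[OXX/OX./...]-1* (1,2)[OXX/O.X/...]-1 (2,0)[OXX/O../X..]-1 (2,1)[OXX/O../.X.]-1 (2,2)[OXX/O../..X]-1
p3 O@[OXX/OX./...]: (1,2)[OXX/OXO/...]-1 (2,0)[OXX/OX./O..]+1* (2,1)[OXX/OX./.O.]-1 (2,2)[OXX/OX./..O]-1
p4 X@[OXX/OX./O..] terminal -1; root [OXX/.../...] d6

O's best at [OXX/.../...]: (1,0)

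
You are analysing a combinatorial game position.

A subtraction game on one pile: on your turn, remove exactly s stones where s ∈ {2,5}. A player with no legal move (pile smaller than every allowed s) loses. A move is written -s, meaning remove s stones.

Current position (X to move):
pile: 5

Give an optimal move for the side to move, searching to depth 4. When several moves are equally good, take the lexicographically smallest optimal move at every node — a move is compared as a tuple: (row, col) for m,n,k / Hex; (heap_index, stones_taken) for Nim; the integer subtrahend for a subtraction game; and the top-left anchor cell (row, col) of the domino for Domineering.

X's best at [5]: -5

[5] X move#1: -2:-1/3, -5:+1/0*
[0] end (terminal -1, O#2); searched 5 to 4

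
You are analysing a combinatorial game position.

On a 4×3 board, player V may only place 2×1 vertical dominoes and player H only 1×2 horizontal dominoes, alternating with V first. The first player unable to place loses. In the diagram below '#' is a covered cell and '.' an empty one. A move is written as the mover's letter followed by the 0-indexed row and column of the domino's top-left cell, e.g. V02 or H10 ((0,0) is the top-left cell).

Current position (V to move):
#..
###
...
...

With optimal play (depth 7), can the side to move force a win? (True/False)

V winning at [#../###/.../...]: True

ply 1, V at #../###/.../... | V20=-1→#../###/#../#..; V21=+1→#../###/.#./.#.*; V22=-1→#../###/..#/..#
ply 2, H at #../###/.#./.#. | H01=-1→###/###/.#./.#.*
ply 3, V at ###/###/.#./.#. | V20=+1→###/###/##./##.*; V22=+1→###/###/.##/.##
ply 4: ###/###/##./##. is terminal -1 (H); from #../###/.../... depth 7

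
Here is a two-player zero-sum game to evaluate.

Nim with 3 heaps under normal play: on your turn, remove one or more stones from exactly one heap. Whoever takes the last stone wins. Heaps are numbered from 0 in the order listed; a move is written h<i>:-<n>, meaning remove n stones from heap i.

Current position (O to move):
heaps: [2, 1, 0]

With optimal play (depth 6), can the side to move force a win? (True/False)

O winning at [(2,1,0)]: True

p1 O@[(2,1,0)]: h0:-1[(1,1,0)]+1* h0:-2[(0,1,0)]-1 h1:-1[(2,0,0)]-1
p2 X@[(1,1,0)]: h0:-1[(0,1,0)]-1* h1:-1[(1,0,0)]-1
p3 O@[(0,1,0)]: h1:-1[(0,0,0)]+1*
p4 X@[(0,0,0)] terminal -1; root [(2,1,0)] d6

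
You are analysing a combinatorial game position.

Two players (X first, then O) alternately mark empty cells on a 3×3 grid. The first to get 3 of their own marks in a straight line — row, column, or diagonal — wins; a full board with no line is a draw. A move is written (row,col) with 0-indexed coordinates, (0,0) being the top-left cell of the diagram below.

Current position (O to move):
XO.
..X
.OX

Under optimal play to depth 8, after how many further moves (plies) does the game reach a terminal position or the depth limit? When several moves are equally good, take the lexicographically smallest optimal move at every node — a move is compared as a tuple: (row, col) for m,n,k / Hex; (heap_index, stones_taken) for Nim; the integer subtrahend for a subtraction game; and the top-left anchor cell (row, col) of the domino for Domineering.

ply 1, O at XO./..X/.OX | (0,2)=-1→XOO/..X/.OX; (1,0)=-1→XO./O.X/.OX; (1,1)=+1→XO./.OX/.OX*; (2,0)=-1→XO./..X/OOX
ply 2: XO./.OX/.OX is terminal -1 (X); from XO./..X/.OX depth 8

PV length from [XO./..X/.OX]: 1 ply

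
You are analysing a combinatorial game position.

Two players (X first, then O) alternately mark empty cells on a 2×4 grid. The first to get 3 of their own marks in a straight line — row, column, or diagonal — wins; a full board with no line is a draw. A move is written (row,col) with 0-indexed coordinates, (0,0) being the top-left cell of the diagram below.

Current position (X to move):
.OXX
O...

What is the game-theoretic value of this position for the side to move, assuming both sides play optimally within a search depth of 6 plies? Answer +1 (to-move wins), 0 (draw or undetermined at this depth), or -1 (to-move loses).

p1 X@[.OXX/O...]: (0,0)[XOXX/O...]+0* (1,1)[.OXX/OX..]+0 (1,2)[.OXX/O.X.]+0 (1,3)[.OXX/O..X]+0
p2 O@[XOXX/O...]: (1,1)[XOXX/OO..]+0* (1,2)[XOXX/O.O.]+0 (1,3)[XOXX/O..O]+0
p3 X@[XOXX/OO..]: (1,2)[XOXX/OOX.]+0* (1,3)[XOXX/OO.X]-1
p4 O@[XOXX/OOX.]: (1,3)[XOXX/OOXO]+0*
p5 X@[XOXX/OOXO] terminal +0; root [.OXX/O...] d6

value(.OXX/O..., X) = 0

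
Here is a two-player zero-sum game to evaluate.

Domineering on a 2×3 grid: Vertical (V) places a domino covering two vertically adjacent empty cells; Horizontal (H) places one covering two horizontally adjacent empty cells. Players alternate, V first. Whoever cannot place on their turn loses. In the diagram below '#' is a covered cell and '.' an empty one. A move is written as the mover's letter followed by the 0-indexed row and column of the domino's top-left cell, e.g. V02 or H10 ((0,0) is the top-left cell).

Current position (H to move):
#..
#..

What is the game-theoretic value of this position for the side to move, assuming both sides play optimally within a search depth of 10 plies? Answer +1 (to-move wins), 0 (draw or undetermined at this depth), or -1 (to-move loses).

value(#../#.., H) = +1

ply 1, H at #../#.. | H01=+1→###/#..*; H11=+1→#../###
ply 2: ###/#.. is terminal -1 (V); from #../#.. depth 10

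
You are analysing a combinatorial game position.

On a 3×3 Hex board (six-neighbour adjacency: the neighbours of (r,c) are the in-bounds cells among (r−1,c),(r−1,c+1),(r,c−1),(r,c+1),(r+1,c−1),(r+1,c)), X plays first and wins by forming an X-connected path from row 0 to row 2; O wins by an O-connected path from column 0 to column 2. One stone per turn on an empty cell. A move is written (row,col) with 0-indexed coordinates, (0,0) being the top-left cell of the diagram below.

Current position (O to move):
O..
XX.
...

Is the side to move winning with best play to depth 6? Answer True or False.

p1 O@[O../XX./...]: (0,1)[OO./XX./...]-1* (0,2)[O.O/XX./...]-1 (1,2)[O../XXO/...]-1 (2,0)[O../XX./O..]-1 (2,1)[O../XX./.O.]-1 (2,2)[O../XX./..O]-1
p2 X@[OO./XX./...]: (0,2)[OOX/XX./...]+1* (1,2)[OO./XXX/...]-1 (2,0)[OO./XX./X..]-1 (2,1)[OO./XX./.X.]-1 (2,2)[OO./XX./..X]-1
p3 O@[OOX/XX./...]: (1,2)[OOX/XXO/...]-1* (2,0)[OOX/XX./O..]-1 (2,1)[OOX/XX./.O.]-1 (2,2)[OOX/XX./..O]-1
p4 X@[OOX/XXO/...]: (2,0)[OOX/XXO/X..]+1* (2,1)[OOX/XXO/.X.]+1 (2,2)[OOX/XXO/..X]+1
p5 O@[OOX/XXO/X..] terminal -1; root [O../XX./...] d6

O winning at [O../XX./...]: False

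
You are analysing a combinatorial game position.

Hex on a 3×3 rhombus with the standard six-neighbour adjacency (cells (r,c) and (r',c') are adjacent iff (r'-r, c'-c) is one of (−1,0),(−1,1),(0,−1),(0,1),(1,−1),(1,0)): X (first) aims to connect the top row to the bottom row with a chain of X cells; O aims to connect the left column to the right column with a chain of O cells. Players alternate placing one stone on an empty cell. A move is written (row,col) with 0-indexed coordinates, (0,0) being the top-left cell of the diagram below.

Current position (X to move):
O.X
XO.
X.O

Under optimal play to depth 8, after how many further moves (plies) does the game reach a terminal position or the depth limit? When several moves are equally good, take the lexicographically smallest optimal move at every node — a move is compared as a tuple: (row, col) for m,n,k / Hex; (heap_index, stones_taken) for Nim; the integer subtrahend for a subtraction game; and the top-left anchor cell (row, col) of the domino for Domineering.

PV length from [O.X/XO./X.O]: 1 ply

ply 1, X at O.X/XO./X.O | (0,1)=+1→OXX/XO./X.O*; (1,2)=+1→O.X/XOX/X.O; (2,1)=+1→O.X/XO./XXO
ply 2: OXX/XO./X.O is terminal -1 (O); from O.X/XO./X.O depth 8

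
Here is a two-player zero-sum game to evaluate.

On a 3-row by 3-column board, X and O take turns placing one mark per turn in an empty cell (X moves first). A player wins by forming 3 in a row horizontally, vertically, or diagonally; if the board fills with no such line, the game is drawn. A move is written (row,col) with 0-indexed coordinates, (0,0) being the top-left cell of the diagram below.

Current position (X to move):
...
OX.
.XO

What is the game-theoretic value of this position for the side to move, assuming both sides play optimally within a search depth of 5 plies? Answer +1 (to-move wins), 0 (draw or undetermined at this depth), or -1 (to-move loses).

[.../OX./.XO] X move#1: (0,0):+0/X../OX./.XO, (0,1):+1/.X./OX./.XO*, (0,2):+1/..X/OX./.XO, (1,2):+0/.../OXX/.XO, (2,0):+1/.../OX./XXO
[.X./OX./.XO] end (terminal -1, O#2); searched .../OX./.XO to 5

value(.../OX./.XO, X) = +1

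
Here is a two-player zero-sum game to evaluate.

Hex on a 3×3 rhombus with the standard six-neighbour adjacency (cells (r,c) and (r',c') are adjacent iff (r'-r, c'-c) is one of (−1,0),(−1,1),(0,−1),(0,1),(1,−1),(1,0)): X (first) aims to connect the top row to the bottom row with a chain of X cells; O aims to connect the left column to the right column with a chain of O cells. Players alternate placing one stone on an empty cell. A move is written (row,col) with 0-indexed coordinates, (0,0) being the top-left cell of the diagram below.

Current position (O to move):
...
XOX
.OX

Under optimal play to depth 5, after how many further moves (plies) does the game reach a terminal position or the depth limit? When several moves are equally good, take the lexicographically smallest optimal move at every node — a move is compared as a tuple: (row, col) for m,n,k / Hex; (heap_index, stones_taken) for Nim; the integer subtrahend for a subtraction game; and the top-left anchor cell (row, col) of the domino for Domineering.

ply 1, O at .../XOX/.OX | (0,0)=-1→O../XOX/.OX*; (0,1)=-1→.O./XOX/.OX; (0,2)=-1→..O/XOX/.OX; (2,0)=-1→.../XOX/OOX
ply 2, X at O../XOX/.OX | (0,1)=+1→OX./XOX/.OX*; (0,2)=+1→O.X/XOX/.OX; (2,0)=+1→O../XOX/XOX
ply 3, O at OX./XOX/.OX | (0,2)=-1→OXO/XOX/.OX*; (2,0)=-1→OX./XOX/OOX
ply 4, X at OXO/XOX/.OX | (2,0)=+1→OXO/XOX/XOX*
ply 5: OXO/XOX/XOX is terminal -1 (O); from .../XOX/.OX depth 5

PV length from [.../XOX/.OX]: 4 plies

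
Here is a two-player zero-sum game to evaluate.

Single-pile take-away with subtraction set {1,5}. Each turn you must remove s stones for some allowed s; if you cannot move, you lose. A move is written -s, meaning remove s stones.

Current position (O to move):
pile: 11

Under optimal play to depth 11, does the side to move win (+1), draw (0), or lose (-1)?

value(11, O) = +1

p1 O@[11]: -1[10]+1* -5[6]+1
p2 X@[10]: -1[9]-1* -5[5]-1
p3 O@[9]: -1[8]+1* -5[4]+1
p4 X@[8]: -1[7]-1* -5[3]-1
p5 O@[7]: -1[6]+1* -5[2]+1
p6 X@[6]: -1[5]-1* -5[1]-1
p7 O@[5]: -1[4]+1* -5[0]+1
p8 X@[4]: -1[3]-1*
p9 O@[3]: -1[2]+1*
p10 X@[2]: -1[1]-1*
p11 O@[1]: -1[0]+1*
p12 X@[0] terminal -1; root [11] d11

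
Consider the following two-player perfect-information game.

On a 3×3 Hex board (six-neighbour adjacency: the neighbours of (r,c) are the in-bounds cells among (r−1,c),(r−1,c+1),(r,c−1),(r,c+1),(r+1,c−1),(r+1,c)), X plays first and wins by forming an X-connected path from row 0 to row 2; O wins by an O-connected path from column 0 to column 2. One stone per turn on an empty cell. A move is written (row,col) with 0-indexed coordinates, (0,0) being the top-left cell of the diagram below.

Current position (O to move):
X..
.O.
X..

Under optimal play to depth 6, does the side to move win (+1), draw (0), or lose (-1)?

p1 O@[X../.O./X..]: (0,1)[XO./.O./X..]-1 (0,2)[X.O/.O./X..]-1 (1,0)[X../OO./X..]+1* (1,2)[X../.OO/X..]-1 (2,1)[X../.O./XO.]-1 (2,2)[X../.O./X.O]-1
p2 X@[X../OO./X..]: (0,1)[XX./OO./X..]-1* (0,2)[X.X/OO./X..]-1 (1,2)[X../OOX/X..]-1 (2,1)[X../OO./XX.]-1 (2,2)[X../OO./X.X]-1
p3 O@[XX./OO./X..]: (0,2)[XXO/OO./X..]+1* (1,2)[XX./OOO/X..]+1 (2,1)[XX./OO./XO.]+1 (2,2)[XX./OO./X.O]+1
p4 X@[XXO/OO./X..] terminal -1; root [X../.O./X..] d6

value(X../.O./X.., O) = +1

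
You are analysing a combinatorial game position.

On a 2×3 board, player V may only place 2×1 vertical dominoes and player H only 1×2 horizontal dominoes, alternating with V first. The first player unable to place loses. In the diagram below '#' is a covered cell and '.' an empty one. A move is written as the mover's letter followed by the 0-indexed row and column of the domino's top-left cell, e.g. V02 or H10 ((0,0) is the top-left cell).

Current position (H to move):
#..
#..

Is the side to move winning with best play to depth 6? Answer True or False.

[#../#..] H move#1: H01:+1/###/#..*, H11:+1/#../###
[###/#..] end (terminal -1, V#2); searched #../#.. to 6

H winning at [#../#..]: True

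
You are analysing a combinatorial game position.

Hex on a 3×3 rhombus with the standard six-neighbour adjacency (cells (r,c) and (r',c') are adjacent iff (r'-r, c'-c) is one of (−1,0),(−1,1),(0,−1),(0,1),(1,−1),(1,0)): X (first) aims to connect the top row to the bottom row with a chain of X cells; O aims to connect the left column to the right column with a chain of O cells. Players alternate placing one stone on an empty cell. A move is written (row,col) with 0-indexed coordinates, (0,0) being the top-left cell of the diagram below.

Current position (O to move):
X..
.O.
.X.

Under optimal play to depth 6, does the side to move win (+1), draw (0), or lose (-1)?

[X../.O./.X.] O move#1: (0,1):+1/XO./.O./.X.*, (0,2):+1/X.O/.O./.X., (1,0):+1/X../OO./.X., (1,2):+1/X../.OO/.X., (2,0):+1/X../.O./OX., (2,2):+1/X../.O./.XO
[XO./.O./.X.] X move#2: (0,2):-1/XOX/.O./.X.*, (1,0):-1/XO./XO./.X., (1,2):-1/XO./.OX/.X., (2,0):-1/XO./.O./XX., (2,2):-1/XO./.O./.XX
[XOX/.O./.X.] O move#3: (1,0):-1/XOX/OO./.X., (1,2):+1/XOX/.OO/.X.*, (2,0):-1/XOX/.O./OX., (2,2):-1/XOX/.O./.XO
[XOX/.OO/.X.] X move#4: (1,0):-1/XOX/XOO/.X.*, (2,0):-1/XOX/.OO/XX., (2,2):-1/XOX/.OO/.XX
[XOX/XOO/.X.] O move#5: (2,0):+1/XOX/XOO/OX.*, (2,2):-1/XOX/XOO/.XO
[XOX/XOO/OX.] end (terminal -1, X#6); searched X../.O./.X. to 6

value(X../.O./.X., O) = +1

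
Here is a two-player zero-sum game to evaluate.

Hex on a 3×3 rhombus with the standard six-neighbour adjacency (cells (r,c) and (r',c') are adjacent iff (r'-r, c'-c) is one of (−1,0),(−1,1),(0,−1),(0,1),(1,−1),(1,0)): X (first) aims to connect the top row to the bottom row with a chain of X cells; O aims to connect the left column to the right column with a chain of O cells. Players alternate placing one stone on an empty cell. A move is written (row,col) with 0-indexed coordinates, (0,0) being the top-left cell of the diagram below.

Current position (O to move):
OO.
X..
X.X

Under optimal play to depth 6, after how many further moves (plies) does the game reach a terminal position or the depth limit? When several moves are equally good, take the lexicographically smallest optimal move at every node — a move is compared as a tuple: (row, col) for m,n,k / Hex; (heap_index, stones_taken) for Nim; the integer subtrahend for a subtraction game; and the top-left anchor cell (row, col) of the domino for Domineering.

[OO./X../X.X] O move#1: (0,2):+1/OOO/X../X.X*, (1,1):+1/OO./XO./X.X, (1,2):+1/OO./X.O/X.X, (2,1):-1/OO./X../XOX
[OOO/X../X.X] end (terminal -1, X#2); searched OO./X../X.X to 6

PV length from [OO./X../X.X]: 1 ply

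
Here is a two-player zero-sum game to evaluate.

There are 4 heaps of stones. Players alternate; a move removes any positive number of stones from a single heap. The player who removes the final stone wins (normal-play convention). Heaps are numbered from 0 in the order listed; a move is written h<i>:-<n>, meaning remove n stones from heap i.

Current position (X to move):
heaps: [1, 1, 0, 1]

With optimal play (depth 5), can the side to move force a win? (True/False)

ply 1, X at (1,1,0,1) | h0:-1=+1→(0,1,0,1)*; h1:-1=+1→(1,0,0,1); h3:-1=+1→(1,1,0,0)
ply 2, O at (0,1,0,1) | h1:-1=-1→(0,0,0,1)*; h3:-1=-1→(0,1,0,0)
ply 3, X at (0,0,0,1) | h3:-1=+1→(0,0,0,0)*
ply 4: (0,0,0,0) is terminal -1 (O); from (1,1,0,1) depth 5

X winning at [(1,1,0,1)]: True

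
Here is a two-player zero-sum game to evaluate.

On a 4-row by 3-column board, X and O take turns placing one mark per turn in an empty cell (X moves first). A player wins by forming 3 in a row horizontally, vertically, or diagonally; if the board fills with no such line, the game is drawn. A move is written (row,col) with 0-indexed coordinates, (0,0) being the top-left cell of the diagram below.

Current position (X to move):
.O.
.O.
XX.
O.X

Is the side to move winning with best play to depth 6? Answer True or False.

X winning at [.O./.O./XX./O.X]: True

[.O./.O./XX./O.X] X move#1: (0,0):+1/XO./.O./XX./O.X*, (0,2):+1/.OX/.O./XX./O.X, (1,0):+1/.O./XO./XX./O.X, (1,2):+1/.O./.OX/XX./O.X, (2,2):+1/.O./.O./XXX/O.X, (3,1):+1/.O./.O./XX./OXX
[XO./.O./XX./O.X] O move#2: (0,2):-1/XOO/.O./XX./O.X*, (1,0):-1/XO./OO./XX./O.X, (1,2):-1/XO./.OO/XX./O.X, (2,2):-1/XO./.O./XXO/O.X, (3,1):-1/XO./.O./XX./OOX
[XOO/.O./XX./O.X] X move#3: (1,0):+1/XOO/XO./XX./O.X*, (1,2):+1/XOO/.OX/XX./O.X, (2,2):+1/XOO/.O./XXX/O.X, (3,1):+1/XOO/.O./XX./OXX
[XOO/XO./XX./O.X] end (terminal -1, O#4); searched .O./.O./XX./O.X to 6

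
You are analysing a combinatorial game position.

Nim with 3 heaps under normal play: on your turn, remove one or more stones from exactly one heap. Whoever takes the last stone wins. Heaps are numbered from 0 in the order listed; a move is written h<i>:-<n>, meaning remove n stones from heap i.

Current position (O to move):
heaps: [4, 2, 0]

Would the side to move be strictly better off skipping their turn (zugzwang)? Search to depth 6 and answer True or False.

ply 1, O at (4,2,0) | h0:-1=-1→(3,2,0); h0:-2=+1→(2,2,0)*; h0:-3=-1→(1,2,0); h0:-4=-1→(0,2,0); h1:-1=-1→(4,1,0); h1:-2=-1→(4,0,0)
ply 2, X at (2,2,0) | h0:-1=-1→(1,2,0)*; h0:-2=-1→(0,2,0); h1:-1=-1→(2,1,0); h1:-2=-1→(2,0,0)
ply 3, O at (1,2,0) | h0:-1=-1→(0,2,0); h1:-1=+1→(1,1,0)*; h1:-2=-1→(1,0,0)
ply 4, X at (1,1,0) | h0:-1=-1→(0,1,0)*; h1:-1=-1→(1,0,0)
ply 5, O at (0,1,0) | h1:-1=+1→(0,0,0)*
ply 6: (0,0,0) is terminal -1 (X); from (4,2,0) depth 6
pass branch (X moves first from the same position):
  | ply 1, X at (4,2,0) | h0:-1=-1→(3,2,0); h0:-2=+1→(2,2,0)*; h0:-3=-1→(1,2,0); h0:-4=-1→(0,2,0); h1:-1=-1→(4,1,0); h1:-2=-1→(4,0,0)
  | ply 2, O at (2,2,0) | h0:-1=-1→(1,2,0)*; h0:-2=-1→(0,2,0); h1:-1=-1→(2,1,0); h1:-2=-1→(2,0,0)
  | ply 3, X at (1,2,0) | h0:-1=-1→(0,2,0); h1:-1=+1→(1,1,0)*; h1:-2=-1→(1,0,0)
  | ply 4, O at (1,1,0) | h0:-1=-1→(0,1,0)*; h1:-1=-1→(1,0,0)
  | ply 5, X at (0,1,0) | h1:-1=+1→(0,0,0)*
  | ply 6: (0,0,0) is terminal -1 (O); from (4,2,0) depth 6
O moving scores +1; O passing scores -1

zugzwang((4,2,0), O) = False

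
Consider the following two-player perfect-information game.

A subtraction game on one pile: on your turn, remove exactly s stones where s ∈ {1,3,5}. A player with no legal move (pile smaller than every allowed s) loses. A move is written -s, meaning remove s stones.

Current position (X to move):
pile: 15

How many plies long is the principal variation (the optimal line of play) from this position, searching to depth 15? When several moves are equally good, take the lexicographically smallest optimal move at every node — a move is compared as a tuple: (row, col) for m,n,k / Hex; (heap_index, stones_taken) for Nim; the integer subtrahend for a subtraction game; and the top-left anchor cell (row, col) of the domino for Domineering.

PV length from [15]: 15 plies

p1 X@[15]: -1[14]+1* -3[12]+1 -5[10]+1
p2 O@[14]: -1[13]-1* -3[11]-1 -5[9]-1
p3 X@[13]: -1[12]+1* -3[10]+1 -5[8]+1
p4 O@[12]: -1[11]-1* -3[9]-1 -5[7]-1
p5 X@[11]: -1[10]+1* -3[8]+1 -5[6]+1
p6 O@[10]: -1[9]-1* -3[7]-1 -5[5]-1
p7 X@[9]: -1[8]+1* -3[6]+1 -5[4]+1
p8 O@[8]: -1[7]-1* -3[5]-1 -5[3]-1
p9 X@[7]: -1[6]+1* -3[4]+1 -5[2]+1
p10 O@[6]: -1[5]-1* -3[3]-1 -5[1]-1
p11 X@[5]: -1[4]+1* -3[2]+1 -5[0]+1
p12 O@[4]: -1[3]-1* -3[1]-1
p13 X@[3]: -1[2]+1* -3[0]+1
p14 O@[2]: -1[1]-1*
p15 X@[1]: -1[0]+1*
p16 O@[0] terminal -1; root [15] d15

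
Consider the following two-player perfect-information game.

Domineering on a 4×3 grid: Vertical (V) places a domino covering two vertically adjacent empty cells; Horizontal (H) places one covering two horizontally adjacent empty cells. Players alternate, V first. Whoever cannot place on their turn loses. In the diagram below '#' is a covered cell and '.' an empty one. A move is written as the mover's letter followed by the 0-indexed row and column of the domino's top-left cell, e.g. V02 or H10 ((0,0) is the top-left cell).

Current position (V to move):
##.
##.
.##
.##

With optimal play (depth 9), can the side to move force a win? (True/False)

ply 1, V at ##./##./.##/.## | V02=+1→###/###/.##/.##*; V20=+1→##./##./###/###
ply 2: ###/###/.##/.## is terminal -1 (H); from ##./##./.##/.## depth 9

V winning at [##./##./.##/.##]: True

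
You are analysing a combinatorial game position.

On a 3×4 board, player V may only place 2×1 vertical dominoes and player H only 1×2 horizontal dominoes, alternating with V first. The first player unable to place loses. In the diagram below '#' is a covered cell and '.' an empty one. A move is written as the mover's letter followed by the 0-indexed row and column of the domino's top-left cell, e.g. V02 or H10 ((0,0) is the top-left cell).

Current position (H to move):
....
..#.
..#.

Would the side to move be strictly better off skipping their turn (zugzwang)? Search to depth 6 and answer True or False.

ply 1, H at ..../..#./..#. | H00=-1→##../..#./..#.; H01=-1→.##./..#./..#.; H02=-1→..##/..#./..#.; H10=+1→..../###./..#.*; H20=-1→..../..#./###.
ply 2, V at ..../###./..#. | V03=-1→...#/####/..#.*; V13=-1→..../####/..##
ply 3, H at ...#/####/..#. | H00=+1→##.#/####/..#.*; H01=+1→.###/####/..#.; H20=+1→...#/####/###.
ply 4: ##.#/####/..#. is terminal -1 (V); from ..../..#./..#. depth 6
if H skipped the turn, V would face:
~ ply 1, V at ..../..#./..#. | V00=+1→#.../#.#./..#.*; V01=+1→.#../.##./..#.; V03=-1→...#/..##/..#.; V10=+1→..../#.#./#.#.; V11=+1→..../.##./.##.; V13=-1→..../..##/..##
~ ply 2, H at #.../#.#./..#. | H01=-1→###./#.#./..#.*; H02=-1→#.##/#.#./..#.; H20=-1→#.../#.#./###.
~ ply 3, V at ###./#.#./..#. | V03=-1→####/#.##/..#.; V11=+1→###./###./.##.*; V13=-1→###./#.##/..##
~ ply 4: ###./###./.##. is terminal -1 (H); from ..../..#./..#. depth 6
compare (H): move=+1 vs pass=-1

zugzwang(..../..#./..#., H) = False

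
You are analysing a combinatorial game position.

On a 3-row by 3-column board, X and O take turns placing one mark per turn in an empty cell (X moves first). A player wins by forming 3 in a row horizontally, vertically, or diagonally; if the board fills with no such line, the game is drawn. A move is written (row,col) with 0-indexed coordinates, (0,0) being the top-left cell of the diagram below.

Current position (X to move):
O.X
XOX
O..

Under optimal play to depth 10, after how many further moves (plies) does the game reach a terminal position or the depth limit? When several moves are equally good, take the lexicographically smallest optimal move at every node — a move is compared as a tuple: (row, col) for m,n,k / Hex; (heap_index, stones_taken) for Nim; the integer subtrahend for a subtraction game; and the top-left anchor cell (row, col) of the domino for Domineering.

p1 X@[O.X/XOX/O..]: (0,1)[OXX/XOX/O..]-1 (2,1)[O.X/XOX/OX.]-1 (2,2)[O.X/XOX/O.X]+1*
p2 O@[O.X/XOX/O.X] terminal -1; root [O.X/XOX/O..] d10

PV length from [O.X/XOX/O..]: 1 ply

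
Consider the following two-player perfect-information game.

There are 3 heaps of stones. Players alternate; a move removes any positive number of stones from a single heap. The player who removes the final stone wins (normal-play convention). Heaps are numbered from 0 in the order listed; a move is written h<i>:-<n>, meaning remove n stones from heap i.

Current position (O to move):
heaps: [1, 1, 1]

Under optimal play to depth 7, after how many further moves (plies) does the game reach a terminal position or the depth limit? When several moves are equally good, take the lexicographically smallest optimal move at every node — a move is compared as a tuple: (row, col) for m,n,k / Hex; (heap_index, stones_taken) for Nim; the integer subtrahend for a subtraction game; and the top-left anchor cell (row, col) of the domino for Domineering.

[(1,1,1)] O move#1: h0:-1:+1/(0,1,1)*, h1:-1:+1/(1,0,1), h2:-1:+1/(1,1,0)
[(0,1,1)] X move#2: h1:-1:-1/(0,0,1)*, h2:-1:-1/(0,1,0)
[(0,0,1)] O move#3: h2:-1:+1/(0,0,0)*
[(0,0,0)] end (terminal -1, X#4); searched (1,1,1) to 7

PV length from [(1,1,1)]: 3 plies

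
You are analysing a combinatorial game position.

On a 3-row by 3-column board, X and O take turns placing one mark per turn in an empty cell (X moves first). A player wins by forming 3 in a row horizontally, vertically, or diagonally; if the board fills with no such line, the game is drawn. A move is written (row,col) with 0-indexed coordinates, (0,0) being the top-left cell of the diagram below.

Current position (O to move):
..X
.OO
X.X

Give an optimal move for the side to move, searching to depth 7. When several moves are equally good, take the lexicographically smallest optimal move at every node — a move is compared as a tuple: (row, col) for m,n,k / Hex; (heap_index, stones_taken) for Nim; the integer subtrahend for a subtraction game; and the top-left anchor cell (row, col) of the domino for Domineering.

O's best at [..X/.OO/X.X]: (1,0)

[..X/.OO/X.X] O move#1: (0,0):-1/O.X/.OO/X.X, (0,1):-1/.OX/.OO/X.X, (1,0):+1/..X/OOO/X.X*, (2,1):+1/..X/.OO/XOX
[..X/OOO/X.X] end (terminal -1, X#2); searched ..X/.OO/X.X to 7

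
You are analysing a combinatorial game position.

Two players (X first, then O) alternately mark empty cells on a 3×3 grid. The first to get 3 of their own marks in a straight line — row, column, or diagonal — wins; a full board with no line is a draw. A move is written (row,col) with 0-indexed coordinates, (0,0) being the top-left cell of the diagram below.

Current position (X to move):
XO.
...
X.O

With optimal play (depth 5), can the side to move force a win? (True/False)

X winning at [XO./.../X.O]: True

[XO./.../X.O] X move#1: (0,2):+1/XOX/.../X.O*, (1,0):+1/XO./X../X.O, (1,1):+1/XO./.X./X.O, (1,2):+0/XO./..X/X.O, (2,1):+0/XO./.../XXO
[XOX/.../X.O] O move#2: (1,0):-1/XOX/O../X.O*, (1,1):-1/XOX/.O./X.O, (1,2):-1/XOX/..O/X.O, (2,1):-1/XOX/.../XOO
[XOX/O../X.O] X move#3: (1,1):+1/XOX/OX./X.O*, (1,2):+0/XOX/O.X/X.O, (2,1):+0/XOX/O../XXO
[XOX/OX./X.O] end (terminal -1, O#4); searched XO./.../X.O to 5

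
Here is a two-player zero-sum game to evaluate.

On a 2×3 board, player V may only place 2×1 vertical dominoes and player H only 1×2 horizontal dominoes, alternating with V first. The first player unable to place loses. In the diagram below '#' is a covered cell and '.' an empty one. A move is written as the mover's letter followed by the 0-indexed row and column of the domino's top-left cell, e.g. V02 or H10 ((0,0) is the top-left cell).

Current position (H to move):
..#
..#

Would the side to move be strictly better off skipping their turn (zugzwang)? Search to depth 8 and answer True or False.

zugzwang(..#/..#, H) = False

[..#/..#] H move#1: H00:+1/###/..#*, H10:+1/..#/###
[###/..#] end (terminal -1, V#2); searched ..#/..# to 8
if H skipped the turn, V would face:
~ [..#/..#] V move#1: V00:+1/#.#/#.#*, V01:+1/.##/.##
~ [#.#/#.#] end (terminal -1, H#2); searched ..#/..# to 8
compare (H): move=+1 vs pass=-1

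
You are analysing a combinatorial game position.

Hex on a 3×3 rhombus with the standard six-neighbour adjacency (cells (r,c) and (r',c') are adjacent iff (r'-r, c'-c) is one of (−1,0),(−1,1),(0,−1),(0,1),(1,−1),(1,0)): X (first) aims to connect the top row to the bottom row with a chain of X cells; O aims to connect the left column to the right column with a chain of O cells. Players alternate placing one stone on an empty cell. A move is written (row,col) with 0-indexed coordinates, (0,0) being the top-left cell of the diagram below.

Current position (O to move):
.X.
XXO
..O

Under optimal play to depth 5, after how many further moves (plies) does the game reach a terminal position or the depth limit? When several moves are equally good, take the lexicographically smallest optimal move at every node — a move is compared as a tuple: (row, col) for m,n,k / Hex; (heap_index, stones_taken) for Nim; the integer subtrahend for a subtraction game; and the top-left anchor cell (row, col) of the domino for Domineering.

p1 O@[.X./XXO/..O]: (0,0)[OX./XXO/..O]-1* (0,2)[.XO/XXO/..O]-1 (2,0)[.X./XXO/O.O]-1 (2,1)[.X./XXO/.OO]-1
p2 X@[OX./XXO/..O]: (0,2)[OXX/XXO/..O]+1* (2,0)[OX./XXO/X.O]+1 (2,1)[OX./XXO/.XO]+1
p3 O@[OXX/XXO/..O]: (2,0)[OXX/XXO/O.O]-1* (2,1)[OXX/XXO/.OO]-1
p4 X@[OXX/XXO/O.O]: (2,1)[OXX/XXO/OXO]+1*
p5 O@[OXX/XXO/OXO] terminal -1; root [.X./XXO/..O] d5

PV length from [.X./XXO/..O]: 4 plies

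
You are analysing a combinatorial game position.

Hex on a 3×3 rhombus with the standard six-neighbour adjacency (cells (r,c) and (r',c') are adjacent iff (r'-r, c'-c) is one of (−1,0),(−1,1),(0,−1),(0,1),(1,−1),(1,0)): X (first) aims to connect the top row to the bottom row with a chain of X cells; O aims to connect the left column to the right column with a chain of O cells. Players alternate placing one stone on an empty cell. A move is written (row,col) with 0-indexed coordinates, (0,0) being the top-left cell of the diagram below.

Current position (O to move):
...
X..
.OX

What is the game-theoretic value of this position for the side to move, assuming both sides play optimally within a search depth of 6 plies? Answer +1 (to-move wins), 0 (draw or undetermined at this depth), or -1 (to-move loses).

value(.../X../.OX, O) = -1

[.../X../.OX] O move#1: (0,0):-1/O../X../.OX*, (0,1):-1/.O./X../.OX, (0,2):-1/..O/X../.OX, (1,1):-1/.../XO./.OX, (1,2):-1/.../X.O/.OX, (2,0):-1/.../X../OOX
[O../X../.OX] X move#2: (0,1):+1/OX./X../.OX*, (0,2):+1/O.X/X../.OX, (1,1):+1/O../XX./.OX, (1,2):+1/O../X.X/.OX, (2,0):+1/O../X../XOX
[OX./X../.OX] O move#3: (0,2):-1/OXO/X../.OX*, (1,1):-1/OX./XO./.OX, (1,2):-1/OX./X.O/.OX, (2,0):-1/OX./X../OOX
[OXO/X../.OX] X move#4: (1,1):+1/OXO/XX./.OX*, (1,2):+1/OXO/X.X/.OX, (2,0):+1/OXO/X../XOX
[OXO/XX./.OX] O move#5: (1,2):-1/OXO/XXO/.OX*, (2,0):-1/OXO/XX./OOX
[OXO/XXO/.OX] X move#6: (2,0):+1/OXO/XXO/XOX*
[OXO/XXO/XOX] end (terminal -1, O#7); searched .../X../.OX to 6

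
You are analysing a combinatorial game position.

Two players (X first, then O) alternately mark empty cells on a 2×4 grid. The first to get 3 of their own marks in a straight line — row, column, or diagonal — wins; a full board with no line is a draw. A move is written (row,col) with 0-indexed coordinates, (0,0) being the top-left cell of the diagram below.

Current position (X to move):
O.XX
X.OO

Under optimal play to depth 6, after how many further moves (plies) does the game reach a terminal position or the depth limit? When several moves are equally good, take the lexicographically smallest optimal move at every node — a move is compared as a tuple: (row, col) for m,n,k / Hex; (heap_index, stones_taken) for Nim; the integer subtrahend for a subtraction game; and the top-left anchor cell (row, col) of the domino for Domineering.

ply 1, X at O.XX/X.OO | (0,1)=+1→OXXX/X.OO*; (1,1)=+0→O.XX/XXOO
ply 2: OXXX/X.OO is terminal -1 (O); from O.XX/X.OO depth 6

PV length from [O.XX/X.OO]: 1 ply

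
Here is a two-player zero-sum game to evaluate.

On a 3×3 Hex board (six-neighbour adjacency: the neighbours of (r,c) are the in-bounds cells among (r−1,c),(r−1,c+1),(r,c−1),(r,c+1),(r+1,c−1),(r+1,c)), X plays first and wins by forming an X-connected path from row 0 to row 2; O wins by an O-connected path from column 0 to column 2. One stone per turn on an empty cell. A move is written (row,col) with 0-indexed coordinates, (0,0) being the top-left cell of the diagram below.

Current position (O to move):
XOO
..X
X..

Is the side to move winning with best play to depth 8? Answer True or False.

O winning at [XOO/..X/X..]: True

ply 1, O at XOO/..X/X.. | (1,0)=+1→XOO/O.X/X..*; (1,1)=-1→XOO/.OX/X..; (2,1)=-1→XOO/..X/XO.; (2,2)=-1→XOO/..X/X.O
ply 2: XOO/O.X/X.. is terminal -1 (X); from XOO/..X/X.. depth 8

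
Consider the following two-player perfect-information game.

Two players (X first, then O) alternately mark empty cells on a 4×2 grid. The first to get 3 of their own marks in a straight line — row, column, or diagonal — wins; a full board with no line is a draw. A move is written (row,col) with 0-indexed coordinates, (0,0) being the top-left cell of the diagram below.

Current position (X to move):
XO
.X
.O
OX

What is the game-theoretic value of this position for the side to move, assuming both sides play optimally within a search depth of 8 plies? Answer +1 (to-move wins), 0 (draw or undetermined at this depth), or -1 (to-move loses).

value(XO/.X/.O/OX, X) = 0

p1 X@[XO/.X/.O/OX]: (1,0)[XO/XX/.O/OX]+0* (2,0)[XO/.X/XO/OX]+0
p2 O@[XO/XX/.O/OX]: (2,0)[XO/XX/OO/OX]+0*
p3 X@[XO/XX/OO/OX] terminal +0; root [XO/.X/.O/OX] d8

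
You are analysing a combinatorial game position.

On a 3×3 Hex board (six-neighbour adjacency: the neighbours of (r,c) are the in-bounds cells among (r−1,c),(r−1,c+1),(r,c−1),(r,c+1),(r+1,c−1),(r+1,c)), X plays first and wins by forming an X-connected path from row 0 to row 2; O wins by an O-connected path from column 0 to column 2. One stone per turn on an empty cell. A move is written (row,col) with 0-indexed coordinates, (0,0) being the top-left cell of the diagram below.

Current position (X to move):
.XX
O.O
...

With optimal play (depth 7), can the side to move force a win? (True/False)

p1 X@[.XX/O.O/...]: (0,0)[XXX/O.O/...]-1 (1,1)[.XX/OXO/...]+1* (2,0)[.XX/O.O/X..]-1 (2,1)[.XX/O.O/.X.]-1 (2,2)[.XX/O.O/..X]-1
p2 O@[.XX/OXO/...]: (0,0)[OXX/OXO/...]-1* (2,0)[.XX/OXO/O..]-1 (2,1)[.XX/OXO/.O.]-1 (2,2)[.XX/OXO/..O]-1
p3 X@[OXX/OXO/...]: (2,0)[OXX/OXO/X..]+1* (2,1)[OXX/OXO/.X.]+1 (2,2)[OXX/OXO/..X]+1
p4 O@[OXX/OXO/X..] terminal -1; root [.XX/O.O/...] d7

X winning at [.XX/O.O/...]: True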